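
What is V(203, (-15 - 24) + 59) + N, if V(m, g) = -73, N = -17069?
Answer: -17142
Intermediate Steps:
V(203, (-15 - 24) + 59) + N = -73 - 17069 = -17142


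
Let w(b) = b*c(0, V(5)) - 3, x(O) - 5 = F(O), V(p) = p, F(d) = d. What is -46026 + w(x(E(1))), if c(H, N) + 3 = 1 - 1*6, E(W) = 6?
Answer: -46117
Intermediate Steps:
x(O) = 5 + O
c(H, N) = -8 (c(H, N) = -3 + (1 - 1*6) = -3 + (1 - 6) = -3 - 5 = -8)
w(b) = -3 - 8*b (w(b) = b*(-8) - 3 = -8*b - 3 = -3 - 8*b)
-46026 + w(x(E(1))) = -46026 + (-3 - 8*(5 + 6)) = -46026 + (-3 - 8*11) = -46026 + (-3 - 88) = -46026 - 91 = -46117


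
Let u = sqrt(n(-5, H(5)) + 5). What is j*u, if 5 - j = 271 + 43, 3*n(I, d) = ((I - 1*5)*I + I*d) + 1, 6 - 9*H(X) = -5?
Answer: -721*sqrt(33)/3 ≈ -1380.6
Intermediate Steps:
H(X) = 11/9 (H(X) = 2/3 - 1/9*(-5) = 2/3 + 5/9 = 11/9)
n(I, d) = 1/3 + I*d/3 + I*(-5 + I)/3 (n(I, d) = (((I - 1*5)*I + I*d) + 1)/3 = (((I - 5)*I + I*d) + 1)/3 = (((-5 + I)*I + I*d) + 1)/3 = ((I*(-5 + I) + I*d) + 1)/3 = ((I*d + I*(-5 + I)) + 1)/3 = (1 + I*d + I*(-5 + I))/3 = 1/3 + I*d/3 + I*(-5 + I)/3)
u = 7*sqrt(33)/9 (u = sqrt((1/3 - 5/3*(-5) + (1/3)*(-5)**2 + (1/3)*(-5)*(11/9)) + 5) = sqrt((1/3 + 25/3 + (1/3)*25 - 55/27) + 5) = sqrt((1/3 + 25/3 + 25/3 - 55/27) + 5) = sqrt(404/27 + 5) = sqrt(539/27) = 7*sqrt(33)/9 ≈ 4.4680)
j = -309 (j = 5 - (271 + 43) = 5 - 1*314 = 5 - 314 = -309)
j*u = -721*sqrt(33)/3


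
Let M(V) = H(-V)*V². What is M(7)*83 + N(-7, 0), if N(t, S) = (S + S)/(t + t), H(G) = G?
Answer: -28469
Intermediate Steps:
N(t, S) = S/t (N(t, S) = (2*S)/((2*t)) = (2*S)*(1/(2*t)) = S/t)
M(V) = -V³ (M(V) = (-V)*V² = -V³)
M(7)*83 + N(-7, 0) = -1*7³*83 + 0/(-7) = -1*343*83 + 0*(-⅐) = -343*83 + 0 = -28469 + 0 = -28469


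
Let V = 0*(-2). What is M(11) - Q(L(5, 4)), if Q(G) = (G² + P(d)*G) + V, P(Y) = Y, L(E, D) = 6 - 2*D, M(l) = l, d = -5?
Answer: -3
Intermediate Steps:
V = 0
Q(G) = G² - 5*G (Q(G) = (G² - 5*G) + 0 = G² - 5*G)
M(11) - Q(L(5, 4)) = 11 - (6 - 2*4)*(-5 + (6 - 2*4)) = 11 - (6 - 8)*(-5 + (6 - 8)) = 11 - (-2)*(-5 - 2) = 11 - (-2)*(-7) = 11 - 1*14 = 11 - 14 = -3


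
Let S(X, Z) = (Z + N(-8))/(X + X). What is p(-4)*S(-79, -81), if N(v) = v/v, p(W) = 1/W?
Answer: -10/79 ≈ -0.12658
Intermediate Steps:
p(W) = 1/W
N(v) = 1
S(X, Z) = (1 + Z)/(2*X) (S(X, Z) = (Z + 1)/(X + X) = (1 + Z)/((2*X)) = (1 + Z)*(1/(2*X)) = (1 + Z)/(2*X))
p(-4)*S(-79, -81) = ((½)*(1 - 81)/(-79))/(-4) = -(-1)*(-80)/(8*79) = -¼*40/79 = -10/79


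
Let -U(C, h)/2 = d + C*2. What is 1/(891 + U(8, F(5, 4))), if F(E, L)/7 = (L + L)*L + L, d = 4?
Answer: 1/851 ≈ 0.0011751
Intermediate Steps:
F(E, L) = 7*L + 14*L² (F(E, L) = 7*((L + L)*L + L) = 7*((2*L)*L + L) = 7*(2*L² + L) = 7*(L + 2*L²) = 7*L + 14*L²)
U(C, h) = -8 - 4*C (U(C, h) = -2*(4 + C*2) = -2*(4 + 2*C) = -8 - 4*C)
1/(891 + U(8, F(5, 4))) = 1/(891 + (-8 - 4*8)) = 1/(891 + (-8 - 32)) = 1/(891 - 40) = 1/851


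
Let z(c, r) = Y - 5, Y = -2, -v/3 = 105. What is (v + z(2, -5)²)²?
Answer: 70756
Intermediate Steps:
v = -315 (v = -3*105 = -315)
z(c, r) = -7 (z(c, r) = -2 - 5 = -7)
(v + z(2, -5)²)² = (-315 + (-7)²)² = (-315 + 49)² = (-266)² = 70756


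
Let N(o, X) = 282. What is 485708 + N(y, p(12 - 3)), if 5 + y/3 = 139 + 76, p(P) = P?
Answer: 485990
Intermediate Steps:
y = 630 (y = -15 + 3*(139 + 76) = -15 + 3*215 = -15 + 645 = 630)
485708 + N(y, p(12 - 3)) = 485708 + 282 = 485990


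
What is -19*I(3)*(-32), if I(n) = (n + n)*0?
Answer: 0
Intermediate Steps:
I(n) = 0 (I(n) = (2*n)*0 = 0)
-19*I(3)*(-32) = -19*0*(-32) = 0*(-32) = 0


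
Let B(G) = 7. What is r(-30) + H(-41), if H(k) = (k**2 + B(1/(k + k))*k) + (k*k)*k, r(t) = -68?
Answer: -67595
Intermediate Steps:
H(k) = k**2 + k**3 + 7*k (H(k) = (k**2 + 7*k) + (k*k)*k = (k**2 + 7*k) + k**2*k = (k**2 + 7*k) + k**3 = k**2 + k**3 + 7*k)
r(-30) + H(-41) = -68 - 41*(7 - 41 + (-41)**2) = -68 - 41*(7 - 41 + 1681) = -68 - 41*1647 = -68 - 67527 = -67595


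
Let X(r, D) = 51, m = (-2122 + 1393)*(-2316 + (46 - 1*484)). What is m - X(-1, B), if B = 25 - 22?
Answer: 2007615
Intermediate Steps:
m = 2007666 (m = -729*(-2316 + (46 - 484)) = -729*(-2316 - 438) = -729*(-2754) = 2007666)
B = 3
m - X(-1, B) = 2007666 - 1*51 = 2007666 - 51 = 2007615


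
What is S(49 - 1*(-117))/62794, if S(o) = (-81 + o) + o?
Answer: 251/62794 ≈ 0.0039972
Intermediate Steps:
S(o) = -81 + 2*o
S(49 - 1*(-117))/62794 = (-81 + 2*(49 - 1*(-117)))/62794 = (-81 + 2*(49 + 117))*(1/62794) = (-81 + 2*166)*(1/62794) = (-81 + 332)*(1/62794) = 251*(1/62794) = 251/62794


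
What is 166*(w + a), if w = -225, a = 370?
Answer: 24070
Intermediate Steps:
166*(w + a) = 166*(-225 + 370) = 166*145 = 24070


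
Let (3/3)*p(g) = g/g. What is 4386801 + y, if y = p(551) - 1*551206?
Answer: 3835596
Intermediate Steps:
p(g) = 1 (p(g) = g/g = 1)
y = -551205 (y = 1 - 1*551206 = 1 - 551206 = -551205)
4386801 + y = 4386801 - 551205 = 3835596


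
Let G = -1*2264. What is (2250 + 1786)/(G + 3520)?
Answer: 1009/314 ≈ 3.2134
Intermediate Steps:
G = -2264
(2250 + 1786)/(G + 3520) = (2250 + 1786)/(-2264 + 3520) = 4036/1256 = 4036*(1/1256) = 1009/314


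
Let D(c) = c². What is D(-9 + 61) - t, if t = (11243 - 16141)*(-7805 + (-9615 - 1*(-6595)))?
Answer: -53018146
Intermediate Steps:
t = 53020850 (t = -4898*(-7805 + (-9615 + 6595)) = -4898*(-7805 - 3020) = -4898*(-10825) = 53020850)
D(-9 + 61) - t = (-9 + 61)² - 1*53020850 = 52² - 53020850 = 2704 - 53020850 = -53018146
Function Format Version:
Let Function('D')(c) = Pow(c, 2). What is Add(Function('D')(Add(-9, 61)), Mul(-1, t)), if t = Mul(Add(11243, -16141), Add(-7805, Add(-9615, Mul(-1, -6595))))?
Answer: -53018146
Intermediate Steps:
t = 53020850 (t = Mul(-4898, Add(-7805, Add(-9615, 6595))) = Mul(-4898, Add(-7805, -3020)) = Mul(-4898, -10825) = 53020850)
Add(Function('D')(Add(-9, 61)), Mul(-1, t)) = Add(Pow(Add(-9, 61), 2), Mul(-1, 53020850)) = Add(Pow(52, 2), -53020850) = Add(2704, -53020850) = -53018146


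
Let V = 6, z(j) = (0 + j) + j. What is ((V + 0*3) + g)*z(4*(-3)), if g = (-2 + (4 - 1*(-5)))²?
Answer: -1320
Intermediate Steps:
g = 49 (g = (-2 + (4 + 5))² = (-2 + 9)² = 7² = 49)
z(j) = 2*j (z(j) = j + j = 2*j)
((V + 0*3) + g)*z(4*(-3)) = ((6 + 0*3) + 49)*(2*(4*(-3))) = ((6 + 0) + 49)*(2*(-12)) = (6 + 49)*(-24) = 55*(-24) = -1320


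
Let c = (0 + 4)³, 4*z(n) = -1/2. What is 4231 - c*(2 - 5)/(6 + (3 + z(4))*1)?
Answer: 301937/71 ≈ 4252.6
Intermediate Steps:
z(n) = -⅛ (z(n) = (-1/2)/4 = (-1*½)/4 = (¼)*(-½) = -⅛)
c = 64 (c = 4³ = 64)
4231 - c*(2 - 5)/(6 + (3 + z(4))*1) = 4231 - 64*(2 - 5)/(6 + (3 - ⅛)*1) = 4231 - 64*(-3/(6 + (23/8)*1)) = 4231 - 64*(-3/(6 + 23/8)) = 4231 - 64*(-3/71/8) = 4231 - 64*(-3*8/71) = 4231 - 64*(-24)/71 = 4231 - 1*(-1536/71) = 4231 + 1536/71 = 301937/71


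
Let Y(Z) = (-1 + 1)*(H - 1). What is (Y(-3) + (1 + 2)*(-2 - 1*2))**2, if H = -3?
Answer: 144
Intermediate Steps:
Y(Z) = 0 (Y(Z) = (-1 + 1)*(-3 - 1) = 0*(-4) = 0)
(Y(-3) + (1 + 2)*(-2 - 1*2))**2 = (0 + (1 + 2)*(-2 - 1*2))**2 = (0 + 3*(-2 - 2))**2 = (0 + 3*(-4))**2 = (0 - 12)**2 = (-12)**2 = 144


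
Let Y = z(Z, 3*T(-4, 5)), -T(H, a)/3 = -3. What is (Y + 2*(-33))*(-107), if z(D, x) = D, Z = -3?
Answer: 7383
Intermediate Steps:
T(H, a) = 9 (T(H, a) = -3*(-3) = 9)
Y = -3
(Y + 2*(-33))*(-107) = (-3 + 2*(-33))*(-107) = (-3 - 66)*(-107) = -69*(-107) = 7383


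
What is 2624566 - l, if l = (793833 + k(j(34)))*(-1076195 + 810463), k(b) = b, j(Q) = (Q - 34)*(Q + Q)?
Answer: 210949455322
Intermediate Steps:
j(Q) = 2*Q*(-34 + Q) (j(Q) = (-34 + Q)*(2*Q) = 2*Q*(-34 + Q))
l = -210946830756 (l = (793833 + 2*34*(-34 + 34))*(-1076195 + 810463) = (793833 + 2*34*0)*(-265732) = (793833 + 0)*(-265732) = 793833*(-265732) = -210946830756)
2624566 - l = 2624566 - 1*(-210946830756) = 2624566 + 210946830756 = 210949455322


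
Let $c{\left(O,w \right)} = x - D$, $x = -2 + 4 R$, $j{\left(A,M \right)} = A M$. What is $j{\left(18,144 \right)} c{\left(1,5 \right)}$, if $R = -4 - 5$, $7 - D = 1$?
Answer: $-114048$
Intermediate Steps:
$D = 6$ ($D = 7 - 1 = 6$)
$R = -9$ ($R = -4 - 5 = -9$)
$x = -38$ ($x = -2 + 4 \left(-9\right) = -2 - 36 = -38$)
$c{\left(O,w \right)} = -44$ ($c{\left(O,w \right)} = -38 - 6 = -44$)
$j{\left(18,144 \right)} c{\left(1,5 \right)} = 18 \cdot 144 \left(-44\right) = 2592 \left(-44\right) = -114048$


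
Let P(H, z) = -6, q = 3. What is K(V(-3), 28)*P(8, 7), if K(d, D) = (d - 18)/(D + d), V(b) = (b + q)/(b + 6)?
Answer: 27/7 ≈ 3.8571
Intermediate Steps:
V(b) = (3 + b)/(6 + b) (V(b) = (b + 3)/(b + 6) = (3 + b)/(6 + b))
K(d, D) = (-18 + d)/(D + d)
K(V(-3), 28)*P(8, 7) = ((-18 + (3 - 3)/(6 - 3))/(28 + (3 - 3)/(6 - 3)))*(-6) = ((-18 + 0/3)/(28 + 0/3))*(-6) = ((-18 + (⅓)*0)/(28 + (⅓)*0))*(-6) = ((-18 + 0)/(28 + 0))*(-6) = (-18/28)*(-6) = ((1/28)*(-18))*(-6) = -9/14*(-6) = 27/7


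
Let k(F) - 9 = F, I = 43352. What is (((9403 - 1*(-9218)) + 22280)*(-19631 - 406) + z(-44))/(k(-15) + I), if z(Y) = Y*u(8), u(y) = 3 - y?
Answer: -819533117/43346 ≈ -18907.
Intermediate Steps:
k(F) = 9 + F
z(Y) = -5*Y (z(Y) = Y*(3 - 1*8) = Y*(3 - 8) = Y*(-5) = -5*Y)
(((9403 - 1*(-9218)) + 22280)*(-19631 - 406) + z(-44))/(k(-15) + I) = (((9403 - 1*(-9218)) + 22280)*(-19631 - 406) - 5*(-44))/((9 - 15) + 43352) = (((9403 + 9218) + 22280)*(-20037) + 220)/(-6 + 43352) = ((18621 + 22280)*(-20037) + 220)/43346 = (40901*(-20037) + 220)*(1/43346) = (-819533337 + 220)*(1/43346) = -819533117*1/43346 = -819533117/43346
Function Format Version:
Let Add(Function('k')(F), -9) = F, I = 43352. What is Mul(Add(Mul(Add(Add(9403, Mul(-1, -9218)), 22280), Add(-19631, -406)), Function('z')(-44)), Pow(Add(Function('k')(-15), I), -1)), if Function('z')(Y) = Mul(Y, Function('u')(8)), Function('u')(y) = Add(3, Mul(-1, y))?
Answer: Rational(-819533117, 43346) ≈ -18907.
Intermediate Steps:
Function('k')(F) = Add(9, F)
Function('z')(Y) = Mul(-5, Y) (Function('z')(Y) = Mul(Y, Add(3, Mul(-1, 8))) = Mul(Y, Add(3, -8)) = Mul(Y, -5) = Mul(-5, Y))
Mul(Add(Mul(Add(Add(9403, Mul(-1, -9218)), 22280), Add(-19631, -406)), Function('z')(-44)), Pow(Add(Function('k')(-15), I), -1)) = Mul(Add(Mul(Add(Add(9403, Mul(-1, -9218)), 22280), Add(-19631, -406)), Mul(-5, -44)), Pow(Add(Add(9, -15), 43352), -1)) = Mul(Add(Mul(Add(Add(9403, 9218), 22280), -20037), 220), Pow(Add(-6, 43352), -1)) = Mul(Add(Mul(Add(18621, 22280), -20037), 220), Pow(43346, -1)) = Mul(Add(Mul(40901, -20037), 220), Rational(1, 43346)) = Mul(Add(-819533337, 220), Rational(1, 43346)) = Mul(-819533117, Rational(1, 43346)) = Rational(-819533117, 43346)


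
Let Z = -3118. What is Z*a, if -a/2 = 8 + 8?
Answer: 99776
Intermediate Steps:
a = -32 (a = -2*(8 + 8) = -2*16 = -32)
Z*a = -3118*(-32) = 99776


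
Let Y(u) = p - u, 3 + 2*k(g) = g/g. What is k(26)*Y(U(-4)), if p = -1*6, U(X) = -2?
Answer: 4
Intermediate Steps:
p = -6
k(g) = -1 (k(g) = -3/2 + (g/g)/2 = -3/2 + (1/2)*1 = -3/2 + 1/2 = -1)
Y(u) = -6 - u
k(26)*Y(U(-4)) = -(-6 - 1*(-2)) = -(-6 + 2) = -1*(-4) = 4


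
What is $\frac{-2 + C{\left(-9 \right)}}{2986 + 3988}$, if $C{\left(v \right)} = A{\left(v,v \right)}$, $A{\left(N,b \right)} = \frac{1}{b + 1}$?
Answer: $- \frac{17}{55792} \approx -0.0003047$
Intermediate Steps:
$A{\left(N,b \right)} = \frac{1}{1 + b}$
$C{\left(v \right)} = \frac{1}{1 + v}$
$\frac{-2 + C{\left(-9 \right)}}{2986 + 3988} = \frac{-2 + \frac{1}{1 - 9}}{2986 + 3988} = \frac{-2 + \frac{1}{-8}}{6974} = \left(-2 - \frac{1}{8}\right) \frac{1}{6974} = \left(- \frac{17}{8}\right) \frac{1}{6974} = - \frac{17}{55792}$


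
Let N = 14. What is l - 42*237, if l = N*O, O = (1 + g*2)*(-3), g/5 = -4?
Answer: -8316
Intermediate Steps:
g = -20 (g = 5*(-4) = -20)
O = 117 (O = (1 - 20*2)*(-3) = (1 - 40)*(-3) = -39*(-3) = 117)
l = 1638 (l = 14*117 = 1638)
l - 42*237 = 1638 - 42*237 = 1638 - 9954 = -8316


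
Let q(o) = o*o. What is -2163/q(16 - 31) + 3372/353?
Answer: -1613/26475 ≈ -0.060925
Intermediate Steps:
q(o) = o²
-2163/q(16 - 31) + 3372/353 = -2163/(16 - 31)² + 3372/353 = -2163/((-15)²) + 3372*(1/353) = -2163/225 + 3372/353 = -2163*1/225 + 3372/353 = -721/75 + 3372/353 = -1613/26475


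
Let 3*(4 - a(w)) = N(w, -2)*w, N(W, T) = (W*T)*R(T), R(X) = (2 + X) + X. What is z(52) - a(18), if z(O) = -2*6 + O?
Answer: 468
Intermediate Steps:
R(X) = 2 + 2*X
N(W, T) = T*W*(2 + 2*T) (N(W, T) = (W*T)*(2 + 2*T) = (T*W)*(2 + 2*T) = T*W*(2 + 2*T))
a(w) = 4 - 4*w²/3 (a(w) = 4 - 2*(-2)*w*(1 - 2)*w/3 = 4 - 2*(-2)*w*(-1)*w/3 = 4 - 4*w*w/3 = 4 - 4*w²/3)
z(O) = -12 + O
z(52) - a(18) = (-12 + 52) - (4 - 4/3*18²) = 40 - (4 - 4/3*324) = 40 - (4 - 432) = 40 - 1*(-428) = 40 + 428 = 468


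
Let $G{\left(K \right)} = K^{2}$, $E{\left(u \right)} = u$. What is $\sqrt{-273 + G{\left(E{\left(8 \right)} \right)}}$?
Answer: $i \sqrt{209} \approx 14.457 i$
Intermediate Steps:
$\sqrt{-273 + G{\left(E{\left(8 \right)} \right)}} = \sqrt{-273 + 8^{2}} = \sqrt{-273 + 64} = \sqrt{-209} = i \sqrt{209}$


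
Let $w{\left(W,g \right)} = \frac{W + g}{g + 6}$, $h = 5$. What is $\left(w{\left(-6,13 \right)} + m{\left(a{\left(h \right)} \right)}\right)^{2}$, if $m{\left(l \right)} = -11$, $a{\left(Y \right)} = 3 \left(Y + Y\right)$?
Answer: $\frac{40804}{361} \approx 113.03$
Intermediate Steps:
$a{\left(Y \right)} = 6 Y$ ($a{\left(Y \right)} = 3 \cdot 2 Y = 6 Y$)
$w{\left(W,g \right)} = \frac{W + g}{6 + g}$
$\left(w{\left(-6,13 \right)} + m{\left(a{\left(h \right)} \right)}\right)^{2} = \left(\frac{-6 + 13}{6 + 13} - 11\right)^{2} = \left(\frac{1}{19} \cdot 7 - 11\right)^{2} = \left(\frac{7}{19} - 11\right)^{2} = \left(- \frac{202}{19}\right)^{2} = \frac{40804}{361}$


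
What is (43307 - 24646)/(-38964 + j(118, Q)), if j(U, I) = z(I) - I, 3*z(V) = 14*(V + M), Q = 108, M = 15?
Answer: -18661/38498 ≈ -0.48473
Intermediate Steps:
z(V) = 70 + 14*V/3 (z(V) = (14*(V + 15))/3 = (14*(15 + V))/3 = (210 + 14*V)/3 = 70 + 14*V/3)
j(U, I) = 70 + 11*I/3 (j(U, I) = (70 + 14*I/3) - I = 70 + 11*I/3)
(43307 - 24646)/(-38964 + j(118, Q)) = (43307 - 24646)/(-38964 + (70 + (11/3)*108)) = 18661/(-38964 + (70 + 396)) = 18661/(-38964 + 466) = 18661/(-38498) = 18661*(-1/38498) = -18661/38498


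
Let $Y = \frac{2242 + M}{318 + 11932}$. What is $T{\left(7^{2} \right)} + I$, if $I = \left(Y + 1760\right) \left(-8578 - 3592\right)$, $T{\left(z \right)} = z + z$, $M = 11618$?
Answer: $- \frac{750150502}{35} \approx -2.1433 \cdot 10^{7}$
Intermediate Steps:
$Y = \frac{198}{175}$ ($Y = \frac{2242 + 11618}{318 + 11932} = \frac{13860}{12250} = 13860 \cdot \frac{1}{12250} = \frac{198}{175} \approx 1.1314$)
$T{\left(z \right)} = 2 z$
$I = - \frac{750153932}{35}$ ($I = \left(\frac{198}{175} + 1760\right) \left(-8578 - 3592\right) = \frac{308198}{175} \left(-12170\right) = - \frac{750153932}{35} \approx -2.1433 \cdot 10^{7}$)
$T{\left(7^{2} \right)} + I = 2 \cdot 7^{2} - \frac{750153932}{35} = 2 \cdot 49 - \frac{750153932}{35} = 98 - \frac{750153932}{35} = - \frac{750150502}{35}$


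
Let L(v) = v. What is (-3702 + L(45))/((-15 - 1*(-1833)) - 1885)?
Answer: 3657/67 ≈ 54.582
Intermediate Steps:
(-3702 + L(45))/((-15 - 1*(-1833)) - 1885) = (-3702 + 45)/((-15 - 1*(-1833)) - 1885) = -3657/((-15 + 1833) - 1885) = -3657/(1818 - 1885) = -3657/(-67) = -3657*(-1/67) = 3657/67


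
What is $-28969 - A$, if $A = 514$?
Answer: $-29483$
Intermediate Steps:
$-28969 - A = -28969 - 514 = -29483$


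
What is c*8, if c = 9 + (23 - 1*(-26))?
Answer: 464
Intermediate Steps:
c = 58 (c = 9 + (23 + 26) = 9 + 49 = 58)
c*8 = 58*8 = 464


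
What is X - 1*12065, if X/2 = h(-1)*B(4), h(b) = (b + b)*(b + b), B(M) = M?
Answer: -12033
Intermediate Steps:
h(b) = 4*b² (h(b) = (2*b)*(2*b) = 4*b²)
X = 32 (X = 2*((4*(-1)²)*4) = 2*((4*1)*4) = 2*(4*4) = 2*16 = 32)
X - 1*12065 = 32 - 1*12065 = 32 - 12065 = -12033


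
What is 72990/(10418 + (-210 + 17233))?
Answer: 8110/3049 ≈ 2.6599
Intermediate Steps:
72990/(10418 + (-210 + 17233)) = 72990/(10418 + 17023) = 72990/27441 = 72990*(1/27441) = 8110/3049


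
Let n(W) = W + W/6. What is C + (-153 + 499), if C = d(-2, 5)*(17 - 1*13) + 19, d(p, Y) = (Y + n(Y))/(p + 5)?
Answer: 3415/9 ≈ 379.44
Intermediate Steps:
n(W) = 7*W/6 (n(W) = W + W*(⅙) = W + W/6 = 7*W/6)
d(p, Y) = 13*Y/(6*(5 + p)) (d(p, Y) = (Y + 7*Y/6)/(p + 5) = (13*Y/6)/(5 + p) = 13*Y/(6*(5 + p)))
C = 301/9 (C = ((13/6)*5/(5 - 2))*(17 - 1*13) + 19 = ((13/6)*5/3)*(17 - 13) + 19 = ((13/6)*5*(⅓))*4 + 19 = (65/18)*4 + 19 = 130/9 + 19 = 301/9 ≈ 33.444)
C + (-153 + 499) = 301/9 + (-153 + 499) = 301/9 + 346 = 3415/9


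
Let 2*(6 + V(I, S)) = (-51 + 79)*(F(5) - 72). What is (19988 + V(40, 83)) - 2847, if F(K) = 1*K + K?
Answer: 16267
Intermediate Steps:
F(K) = 2*K (F(K) = K + K = 2*K)
V(I, S) = -874 (V(I, S) = -6 + ((-51 + 79)*(2*5 - 72))/2 = -6 + (28*(10 - 72))/2 = -6 + (28*(-62))/2 = -6 + (½)*(-1736) = -6 - 868 = -874)
(19988 + V(40, 83)) - 2847 = (19988 - 874) - 2847 = 19114 - 2847 = 16267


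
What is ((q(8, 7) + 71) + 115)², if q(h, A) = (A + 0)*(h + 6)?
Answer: 80656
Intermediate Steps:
q(h, A) = A*(6 + h)
((q(8, 7) + 71) + 115)² = ((7*(6 + 8) + 71) + 115)² = ((7*14 + 71) + 115)² = ((98 + 71) + 115)² = (169 + 115)² = 284² = 80656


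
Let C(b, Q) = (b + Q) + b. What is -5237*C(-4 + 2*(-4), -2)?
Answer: 136162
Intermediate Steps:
C(b, Q) = Q + 2*b (C(b, Q) = (Q + b) + b = Q + 2*b)
-5237*C(-4 + 2*(-4), -2) = -5237*(-2 + 2*(-4 + 2*(-4))) = -5237*(-2 + 2*(-4 - 8)) = -5237*(-2 + 2*(-12)) = -5237*(-2 - 24) = -5237*(-26) = 136162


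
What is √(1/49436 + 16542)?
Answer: √10106823298367/24718 ≈ 128.62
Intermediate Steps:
√(1/49436 + 16542) = √(817770313/49436) = √10106823298367/24718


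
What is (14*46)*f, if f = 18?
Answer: 11592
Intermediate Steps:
(14*46)*f = (14*46)*18 = 644*18 = 11592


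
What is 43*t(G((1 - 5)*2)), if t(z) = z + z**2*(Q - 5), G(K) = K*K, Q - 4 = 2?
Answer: 178880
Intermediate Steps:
Q = 6 (Q = 4 + 2 = 6)
G(K) = K**2
t(z) = z + z**2 (t(z) = z + z**2*(6 - 5) = z + z**2*1 = z + z**2)
43*t(G((1 - 5)*2)) = 43*(((1 - 5)*2)**2*(1 + ((1 - 5)*2)**2)) = 43*((-4*2)**2*(1 + (-4*2)**2)) = 43*((-8)**2*(1 + (-8)**2)) = 43*(64*(1 + 64)) = 43*(64*65) = 43*4160 = 178880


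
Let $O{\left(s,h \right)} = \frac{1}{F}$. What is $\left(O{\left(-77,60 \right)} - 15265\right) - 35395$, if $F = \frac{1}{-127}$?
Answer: $-50787$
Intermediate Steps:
$F = - \frac{1}{127} \approx -0.007874$
$O{\left(s,h \right)} = -127$ ($O{\left(s,h \right)} = \frac{1}{- \frac{1}{127}} = -127$)
$\left(O{\left(-77,60 \right)} - 15265\right) - 35395 = \left(-127 - 15265\right) - 35395 = -15392 - 35395 = -50787$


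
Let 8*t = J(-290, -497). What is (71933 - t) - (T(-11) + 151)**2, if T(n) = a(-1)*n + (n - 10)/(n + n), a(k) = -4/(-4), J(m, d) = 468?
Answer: 25171057/484 ≈ 52006.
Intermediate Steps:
t = 117/2 (t = (1/8)*468 = 117/2 ≈ 58.500)
a(k) = 1 (a(k) = -4*(-1/4) = 1)
T(n) = n + (-10 + n)/(2*n) (T(n) = 1*n + (n - 10)/(n + n) = n + (-10 + n)/((2*n)) = n + (-10 + n)*(1/(2*n)) = n + (-10 + n)/(2*n))
(71933 - t) - (T(-11) + 151)**2 = (71933 - 1*117/2) - ((1/2 - 11 - 5/(-11)) + 151)**2 = (71933 - 117/2) - ((1/2 - 11 - 5*(-1/11)) + 151)**2 = 143749/2 - ((1/2 - 11 + 5/11) + 151)**2 = 143749/2 - (-221/22 + 151)**2 = 143749/2 - (3101/22)**2 = 143749/2 - 1*9616201/484 = 143749/2 - 9616201/484 = 25171057/484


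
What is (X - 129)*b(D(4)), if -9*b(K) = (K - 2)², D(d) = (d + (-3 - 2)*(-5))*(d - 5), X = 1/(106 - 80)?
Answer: 3222233/234 ≈ 13770.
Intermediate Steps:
X = 1/26 ≈ 0.038462
D(d) = (-5 + d)*(25 + d) (D(d) = (d - 5*(-5))*(-5 + d) = (d + 25)*(-5 + d) = (25 + d)*(-5 + d) = (-5 + d)*(25 + d))
b(K) = -(-2 + K)²/9 (b(K) = -(K - 2)²/9 = -(-2 + K)²/9)
(X - 129)*b(D(4)) = (1/26 - 129)*(-(-2 + (-125 + 4² + 20*4))²/9) = -(-3353)*(-2 + (-125 + 16 + 80))²/234 = -(-3353)*(-2 - 29)²/234 = -(-3353)*(-31)²/234 = -(-3353)*961/234 = -3353/26*(-961/9) = 3222233/234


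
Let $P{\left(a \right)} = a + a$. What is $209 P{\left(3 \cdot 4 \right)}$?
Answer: $5016$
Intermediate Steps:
$P{\left(a \right)} = 2 a$
$209 P{\left(3 \cdot 4 \right)} = 209 \cdot 2 \cdot 3 \cdot 4 = 209 \cdot 2 \cdot 12 = 209 \cdot 24 = 5016$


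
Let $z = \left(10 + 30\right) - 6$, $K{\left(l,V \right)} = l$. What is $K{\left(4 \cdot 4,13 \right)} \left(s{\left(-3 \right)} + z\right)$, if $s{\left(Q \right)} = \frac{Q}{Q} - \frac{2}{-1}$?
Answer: $592$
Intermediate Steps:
$z = 34$ ($z = 40 - 6 = 34$)
$s{\left(Q \right)} = 3$ ($s{\left(Q \right)} = 1 - -2 = 1 + 2 = 3$)
$K{\left(4 \cdot 4,13 \right)} \left(s{\left(-3 \right)} + z\right) = 4 \cdot 4 \left(3 + 34\right) = 16 \cdot 37 = 592$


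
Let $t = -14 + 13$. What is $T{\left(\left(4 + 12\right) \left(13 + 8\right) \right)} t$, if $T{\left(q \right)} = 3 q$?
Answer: $-1008$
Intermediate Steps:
$t = -1$
$T{\left(\left(4 + 12\right) \left(13 + 8\right) \right)} t = 3 \left(4 + 12\right) \left(13 + 8\right) \left(-1\right) = 3 \cdot 16 \cdot 21 \left(-1\right) = 3 \cdot 336 \left(-1\right) = 1008 \left(-1\right) = -1008$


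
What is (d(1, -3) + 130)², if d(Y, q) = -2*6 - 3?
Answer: 13225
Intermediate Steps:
d(Y, q) = -15 (d(Y, q) = -12 - 3 = -15)
(d(1, -3) + 130)² = (-15 + 130)² = 115² = 13225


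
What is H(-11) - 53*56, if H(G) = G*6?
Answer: -3034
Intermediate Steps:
H(G) = 6*G
H(-11) - 53*56 = 6*(-11) - 53*56 = -66 - 2968 = -3034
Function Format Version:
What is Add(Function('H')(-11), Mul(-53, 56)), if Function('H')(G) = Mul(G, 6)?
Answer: -3034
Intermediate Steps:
Function('H')(G) = Mul(6, G)
Add(Function('H')(-11), Mul(-53, 56)) = Add(Mul(6, -11), Mul(-53, 56)) = Add(-66, -2968) = -3034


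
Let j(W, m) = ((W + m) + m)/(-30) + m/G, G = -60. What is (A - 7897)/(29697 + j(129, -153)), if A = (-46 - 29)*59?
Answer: -246440/594109 ≈ -0.41481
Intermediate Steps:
A = -4425 (A = -75*59 = -4425)
j(W, m) = -m/12 - W/30 (j(W, m) = ((W + m) + m)/(-30) + m/(-60) = (W + 2*m)*(-1/30) + m*(-1/60) = (-m/15 - W/30) - m/60 = -m/12 - W/30)
(A - 7897)/(29697 + j(129, -153)) = (-4425 - 7897)/(29697 + (-1/12*(-153) - 1/30*129)) = -12322/(29697 + (51/4 - 43/10)) = -12322/(29697 + 169/20) = -12322/594109/20 = -12322*20/594109 = -246440/594109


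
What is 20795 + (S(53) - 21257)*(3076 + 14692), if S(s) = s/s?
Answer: -377655813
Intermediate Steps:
S(s) = 1
20795 + (S(53) - 21257)*(3076 + 14692) = 20795 + (1 - 21257)*(3076 + 14692) = 20795 - 21256*17768 = 20795 - 377676608 = -377655813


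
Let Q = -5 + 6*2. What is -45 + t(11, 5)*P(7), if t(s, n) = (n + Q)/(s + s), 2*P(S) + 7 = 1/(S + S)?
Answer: -7221/154 ≈ -46.890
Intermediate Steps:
P(S) = -7/2 + 1/(4*S) (P(S) = -7/2 + 1/(2*(S + S)) = -7/2 + 1/(2*((2*S))) = -7/2 + (1/(2*S))/2 = -7/2 + 1/(4*S))
Q = 7 (Q = -5 + 12 = 7)
t(s, n) = (7 + n)/(2*s) (t(s, n) = (n + 7)/(s + s) = (7 + n)/((2*s)) = (7 + n)*(1/(2*s)) = (7 + n)/(2*s))
-45 + t(11, 5)*P(7) = -45 + ((½)*(7 + 5)/11)*((¼)*(1 - 14*7)/7) = -45 + ((½)*(1/11)*12)*((¼)*(⅐)*(1 - 98)) = -45 + 6*((¼)*(⅐)*(-97))/11 = -45 + (6/11)*(-97/28) = -45 - 291/154 = -7221/154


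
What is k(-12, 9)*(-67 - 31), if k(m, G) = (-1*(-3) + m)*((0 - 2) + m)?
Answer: -12348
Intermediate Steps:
k(m, G) = (-2 + m)*(3 + m) (k(m, G) = (3 + m)*(-2 + m) = (-2 + m)*(3 + m))
k(-12, 9)*(-67 - 31) = (-6 - 12 + (-12)**2)*(-67 - 31) = (-6 - 12 + 144)*(-98) = 126*(-98) = -12348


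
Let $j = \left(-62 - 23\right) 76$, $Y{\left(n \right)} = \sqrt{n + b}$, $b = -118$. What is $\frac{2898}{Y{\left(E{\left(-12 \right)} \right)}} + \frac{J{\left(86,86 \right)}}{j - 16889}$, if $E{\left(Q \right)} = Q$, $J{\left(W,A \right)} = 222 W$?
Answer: $- \frac{148}{181} - \frac{1449 i \sqrt{130}}{65} \approx -0.81768 - 254.17 i$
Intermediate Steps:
$Y{\left(n \right)} = \sqrt{-118 + n}$ ($Y{\left(n \right)} = \sqrt{n - 118} = \sqrt{-118 + n}$)
$j = -6460$ ($j = \left(-85\right) 76 = -6460$)
$\frac{2898}{Y{\left(E{\left(-12 \right)} \right)}} + \frac{J{\left(86,86 \right)}}{j - 16889} = \frac{2898}{\sqrt{-118 - 12}} + \frac{222 \cdot 86}{-6460 - 16889} = \frac{2898}{\sqrt{-130}} + \frac{19092}{-23349} = \frac{2898}{i \sqrt{130}} + 19092 \left(- \frac{1}{23349}\right) = 2898 \left(- \frac{i \sqrt{130}}{130}\right) - \frac{148}{181} = - \frac{1449 i \sqrt{130}}{65} - \frac{148}{181} = - \frac{148}{181} - \frac{1449 i \sqrt{130}}{65}$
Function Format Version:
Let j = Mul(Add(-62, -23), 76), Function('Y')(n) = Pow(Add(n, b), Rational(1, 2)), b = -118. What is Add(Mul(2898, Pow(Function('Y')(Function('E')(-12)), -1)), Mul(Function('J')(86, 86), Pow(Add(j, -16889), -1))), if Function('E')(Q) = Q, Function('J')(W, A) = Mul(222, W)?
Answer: Add(Rational(-148, 181), Mul(Rational(-1449, 65), I, Pow(130, Rational(1, 2)))) ≈ Add(-0.81768, Mul(-254.17, I))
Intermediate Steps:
Function('Y')(n) = Pow(Add(-118, n), Rational(1, 2)) (Function('Y')(n) = Pow(Add(n, -118), Rational(1, 2)) = Pow(Add(-118, n), Rational(1, 2)))
j = -6460 (j = Mul(-85, 76) = -6460)
Add(Mul(2898, Pow(Function('Y')(Function('E')(-12)), -1)), Mul(Function('J')(86, 86), Pow(Add(j, -16889), -1))) = Add(Mul(2898, Pow(Pow(Add(-118, -12), Rational(1, 2)), -1)), Mul(Mul(222, 86), Pow(Add(-6460, -16889), -1))) = Add(Mul(2898, Pow(Pow(-130, Rational(1, 2)), -1)), Mul(19092, Pow(-23349, -1))) = Add(Mul(2898, Pow(Mul(I, Pow(130, Rational(1, 2))), -1)), Mul(19092, Rational(-1, 23349))) = Add(Mul(2898, Mul(Rational(-1, 130), I, Pow(130, Rational(1, 2)))), Rational(-148, 181)) = Add(Mul(Rational(-1449, 65), I, Pow(130, Rational(1, 2))), Rational(-148, 181)) = Add(Rational(-148, 181), Mul(Rational(-1449, 65), I, Pow(130, Rational(1, 2))))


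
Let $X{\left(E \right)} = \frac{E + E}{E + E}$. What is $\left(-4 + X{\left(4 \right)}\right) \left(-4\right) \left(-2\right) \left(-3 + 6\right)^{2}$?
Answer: $-216$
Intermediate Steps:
$X{\left(E \right)} = 1$ ($X{\left(E \right)} = \frac{2 E}{2 E} = 2 E \frac{1}{2 E} = 1$)
$\left(-4 + X{\left(4 \right)}\right) \left(-4\right) \left(-2\right) \left(-3 + 6\right)^{2} = \left(-4 + 1\right) \left(-4\right) \left(-2\right) \left(-3 + 6\right)^{2} = \left(-3\right) \left(-4\right) \left(-2\right) 3^{2} = 12 \left(-2\right) 9 = \left(-24\right) 9 = -216$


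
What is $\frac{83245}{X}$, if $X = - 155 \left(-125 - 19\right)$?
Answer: $\frac{16649}{4464} \approx 3.7296$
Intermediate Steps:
$X = 22320$ ($X = \left(-155\right) \left(-144\right) = 22320$)
$\frac{83245}{X} = \frac{83245}{22320} = 83245 \cdot \frac{1}{22320} = \frac{16649}{4464}$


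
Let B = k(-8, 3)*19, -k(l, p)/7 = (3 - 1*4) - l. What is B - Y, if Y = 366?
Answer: -1297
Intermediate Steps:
k(l, p) = 7 + 7*l (k(l, p) = -7*((3 - 1*4) - l) = -7*((3 - 4) - l) = -7*(-1 - l) = 7 + 7*l)
B = -931 (B = (7 + 7*(-8))*19 = (7 - 56)*19 = -49*19 = -931)
B - Y = -931 - 1*366 = -931 - 366 = -1297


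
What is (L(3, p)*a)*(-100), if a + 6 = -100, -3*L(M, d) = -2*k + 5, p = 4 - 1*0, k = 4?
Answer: 10600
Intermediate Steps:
p = 4 (p = 4 + 0 = 4)
L(M, d) = 1 (L(M, d) = -(-2*4 + 5)/3 = -(-8 + 5)/3 = -1/3*(-3) = 1)
a = -106 (a = -6 - 100 = -106)
(L(3, p)*a)*(-100) = (1*(-106))*(-100) = -106*(-100) = 10600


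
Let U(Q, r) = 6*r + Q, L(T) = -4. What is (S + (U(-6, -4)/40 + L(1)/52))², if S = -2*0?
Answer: 1849/2704 ≈ 0.68380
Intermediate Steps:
S = 0
U(Q, r) = Q + 6*r
(S + (U(-6, -4)/40 + L(1)/52))² = (0 + ((-6 + 6*(-4))/40 - 4/52))² = (0 + ((-6 - 24)*(1/40) - 4*1/52))² = (0 + (-30*1/40 - 1/13))² = (0 + (-¾ - 1/13))² = (0 - 43/52)² = (-43/52)² = 1849/2704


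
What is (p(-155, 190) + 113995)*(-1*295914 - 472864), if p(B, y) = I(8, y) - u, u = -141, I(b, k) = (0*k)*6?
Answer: -87745245808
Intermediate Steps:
I(b, k) = 0 (I(b, k) = 0*6 = 0)
p(B, y) = 141 (p(B, y) = 0 - 1*(-141) = 0 + 141 = 141)
(p(-155, 190) + 113995)*(-1*295914 - 472864) = (141 + 113995)*(-1*295914 - 472864) = 114136*(-295914 - 472864) = 114136*(-768778) = -87745245808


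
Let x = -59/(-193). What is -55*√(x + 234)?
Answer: -55*√8727653/193 ≈ -841.89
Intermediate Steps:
x = 59/193 (x = -59*(-1/193) = 59/193 ≈ 0.30570)
-55*√(x + 234) = -55*√(59/193 + 234) = -55*√8727653/193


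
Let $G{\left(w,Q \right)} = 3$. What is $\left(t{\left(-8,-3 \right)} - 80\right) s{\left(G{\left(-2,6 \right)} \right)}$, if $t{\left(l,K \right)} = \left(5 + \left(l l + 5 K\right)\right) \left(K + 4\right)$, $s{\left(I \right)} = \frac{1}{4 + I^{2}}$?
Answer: $-2$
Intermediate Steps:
$t{\left(l,K \right)} = \left(4 + K\right) \left(5 + l^{2} + 5 K\right)$ ($t{\left(l,K \right)} = \left(5 + \left(l^{2} + 5 K\right)\right) \left(4 + K\right) = \left(5 + l^{2} + 5 K\right) \left(4 + K\right) = \left(4 + K\right) \left(5 + l^{2} + 5 K\right)$)
$\left(t{\left(-8,-3 \right)} - 80\right) s{\left(G{\left(-2,6 \right)} \right)} = \frac{\left(20 + 4 \left(-8\right)^{2} + 5 \left(-3\right)^{2} + 25 \left(-3\right) - 3 \left(-8\right)^{2}\right) - 80}{4 + 3^{2}} = \frac{\left(20 + 4 \cdot 64 + 5 \cdot 9 - 75 - 192\right) - 80}{4 + 9} = \frac{\left(20 + 256 + 45 - 75 - 192\right) - 80}{13} = \left(54 - 80\right) \frac{1}{13} = \left(-26\right) \frac{1}{13} = -2$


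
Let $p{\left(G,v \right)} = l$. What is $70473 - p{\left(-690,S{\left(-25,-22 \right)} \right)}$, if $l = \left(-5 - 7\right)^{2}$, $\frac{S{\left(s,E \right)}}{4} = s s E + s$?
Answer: $70329$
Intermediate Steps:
$S{\left(s,E \right)} = 4 s + 4 E s^{2}$ ($S{\left(s,E \right)} = 4 \left(s s E + s\right) = 4 \left(s^{2} E + s\right) = 4 \left(E s^{2} + s\right) = 4 \left(s + E s^{2}\right) = 4 s + 4 E s^{2}$)
$l = 144$ ($l = \left(-12\right)^{2} = 144$)
$p{\left(G,v \right)} = 144$
$70473 - p{\left(-690,S{\left(-25,-22 \right)} \right)} = 70473 - 144 = 70329$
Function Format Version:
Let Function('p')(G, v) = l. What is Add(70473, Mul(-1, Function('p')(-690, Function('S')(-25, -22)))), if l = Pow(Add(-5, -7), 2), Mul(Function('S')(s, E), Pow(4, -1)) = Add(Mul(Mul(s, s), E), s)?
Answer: 70329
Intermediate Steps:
Function('S')(s, E) = Add(Mul(4, s), Mul(4, E, Pow(s, 2))) (Function('S')(s, E) = Mul(4, Add(Mul(Mul(s, s), E), s)) = Mul(4, Add(Mul(Pow(s, 2), E), s)) = Mul(4, Add(Mul(E, Pow(s, 2)), s)) = Mul(4, Add(s, Mul(E, Pow(s, 2)))) = Add(Mul(4, s), Mul(4, E, Pow(s, 2))))
l = 144 (l = Pow(-12, 2) = 144)
Function('p')(G, v) = 144
Add(70473, Mul(-1, Function('p')(-690, Function('S')(-25, -22)))) = Add(70473, Mul(-1, 144)) = Add(70473, -144) = 70329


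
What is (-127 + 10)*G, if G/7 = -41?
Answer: 33579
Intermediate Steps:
G = -287 (G = 7*(-41) = -287)
(-127 + 10)*G = (-127 + 10)*(-287) = -117*(-287) = 33579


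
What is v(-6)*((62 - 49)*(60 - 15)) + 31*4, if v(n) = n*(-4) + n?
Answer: 10654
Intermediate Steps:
v(n) = -3*n (v(n) = -4*n + n = -3*n)
v(-6)*((62 - 49)*(60 - 15)) + 31*4 = (-3*(-6))*((62 - 49)*(60 - 15)) + 31*4 = 18*(13*45) + 124 = 18*585 + 124 = 10530 + 124 = 10654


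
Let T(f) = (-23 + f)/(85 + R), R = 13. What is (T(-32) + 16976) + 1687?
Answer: 1828919/98 ≈ 18662.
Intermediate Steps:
T(f) = -23/98 + f/98 (T(f) = (-23 + f)/(85 + 13) = (-23 + f)/98 = (-23 + f)*(1/98) = -23/98 + f/98)
(T(-32) + 16976) + 1687 = ((-23/98 + (1/98)*(-32)) + 16976) + 1687 = ((-23/98 - 16/49) + 16976) + 1687 = (-55/98 + 16976) + 1687 = 1663593/98 + 1687 = 1828919/98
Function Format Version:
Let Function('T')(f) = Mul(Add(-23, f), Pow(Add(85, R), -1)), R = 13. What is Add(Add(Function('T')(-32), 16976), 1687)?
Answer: Rational(1828919, 98) ≈ 18662.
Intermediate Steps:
Function('T')(f) = Add(Rational(-23, 98), Mul(Rational(1, 98), f)) (Function('T')(f) = Mul(Add(-23, f), Pow(Add(85, 13), -1)) = Mul(Add(-23, f), Pow(98, -1)) = Mul(Add(-23, f), Rational(1, 98)) = Add(Rational(-23, 98), Mul(Rational(1, 98), f)))
Add(Add(Function('T')(-32), 16976), 1687) = Add(Add(Add(Rational(-23, 98), Mul(Rational(1, 98), -32)), 16976), 1687) = Add(Add(Add(Rational(-23, 98), Rational(-16, 49)), 16976), 1687) = Add(Add(Rational(-55, 98), 16976), 1687) = Add(Rational(1663593, 98), 1687) = Rational(1828919, 98)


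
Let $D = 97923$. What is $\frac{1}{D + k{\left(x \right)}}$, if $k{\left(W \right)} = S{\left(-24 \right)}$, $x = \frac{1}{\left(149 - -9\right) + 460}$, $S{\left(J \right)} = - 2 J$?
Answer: $\frac{1}{97971} \approx 1.0207 \cdot 10^{-5}$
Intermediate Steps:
$x = \frac{1}{618}$ ($x = \frac{1}{\left(149 + 9\right) + 460} = \frac{1}{158 + 460} = \frac{1}{618} \approx 0.0016181$)
$k{\left(W \right)} = 48$ ($k{\left(W \right)} = \left(-2\right) \left(-24\right) = 48$)
$\frac{1}{D + k{\left(x \right)}} = \frac{1}{97923 + 48} = \frac{1}{97971}$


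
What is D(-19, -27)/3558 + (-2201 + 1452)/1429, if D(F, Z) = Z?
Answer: -901175/1694794 ≈ -0.53173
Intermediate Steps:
D(-19, -27)/3558 + (-2201 + 1452)/1429 = -27/3558 + (-2201 + 1452)/1429 = -27*1/3558 - 749*1/1429 = -9/1186 - 749/1429 = -901175/1694794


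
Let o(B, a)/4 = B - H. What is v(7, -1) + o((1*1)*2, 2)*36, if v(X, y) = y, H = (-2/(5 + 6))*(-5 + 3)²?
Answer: 4309/11 ≈ 391.73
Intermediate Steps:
H = -8/11 (H = (-2/11)*(-2)² = ((1/11)*(-2))*4 = -2/11*4 = -8/11 ≈ -0.72727)
o(B, a) = 32/11 + 4*B (o(B, a) = 4*(B - 1*(-8/11)) = 4*(B + 8/11) = 4*(8/11 + B) = 32/11 + 4*B)
v(7, -1) + o((1*1)*2, 2)*36 = -1 + (32/11 + 4*((1*1)*2))*36 = -1 + (32/11 + 4*(1*2))*36 = -1 + (32/11 + 4*2)*36 = -1 + (32/11 + 8)*36 = -1 + (120/11)*36 = -1 + 4320/11 = 4309/11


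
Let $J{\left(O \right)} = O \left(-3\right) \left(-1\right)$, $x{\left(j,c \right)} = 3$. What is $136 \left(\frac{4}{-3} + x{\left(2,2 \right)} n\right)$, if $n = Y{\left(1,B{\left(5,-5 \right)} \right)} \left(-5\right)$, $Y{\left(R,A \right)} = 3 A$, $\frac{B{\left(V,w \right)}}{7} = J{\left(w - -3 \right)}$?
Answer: $\frac{770576}{3} \approx 2.5686 \cdot 10^{5}$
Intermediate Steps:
$J{\left(O \right)} = 3 O$ ($J{\left(O \right)} = - 3 O \left(-1\right) = 3 O$)
$B{\left(V,w \right)} = 63 + 21 w$ ($B{\left(V,w \right)} = 7 \cdot 3 \left(w - -3\right) = 7 \cdot 3 \left(w + 3\right) = 7 \cdot 3 \left(3 + w\right) = 7 \left(9 + 3 w\right) = 63 + 21 w$)
$n = 630$ ($n = 3 \left(63 + 21 \left(-5\right)\right) \left(-5\right) = 3 \left(63 - 105\right) \left(-5\right) = 3 \left(-42\right) \left(-5\right) = \left(-126\right) \left(-5\right) = 630$)
$136 \left(\frac{4}{-3} + x{\left(2,2 \right)} n\right) = 136 \left(\frac{4}{-3} + 3 \cdot 630\right) = 136 \left(4 \left(- \frac{1}{3}\right) + 1890\right) = 136 \left(- \frac{4}{3} + 1890\right) = 136 \cdot \frac{5666}{3} = \frac{770576}{3}$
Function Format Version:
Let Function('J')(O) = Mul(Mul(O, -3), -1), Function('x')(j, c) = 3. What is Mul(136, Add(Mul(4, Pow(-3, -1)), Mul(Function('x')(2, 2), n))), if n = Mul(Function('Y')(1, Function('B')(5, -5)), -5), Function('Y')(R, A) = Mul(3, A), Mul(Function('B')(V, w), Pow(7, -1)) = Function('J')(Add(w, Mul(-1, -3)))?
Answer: Rational(770576, 3) ≈ 2.5686e+5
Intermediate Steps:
Function('J')(O) = Mul(3, O) (Function('J')(O) = Mul(Mul(-3, O), -1) = Mul(3, O))
Function('B')(V, w) = Add(63, Mul(21, w)) (Function('B')(V, w) = Mul(7, Mul(3, Add(w, Mul(-1, -3)))) = Mul(7, Mul(3, Add(w, 3))) = Mul(7, Mul(3, Add(3, w))) = Mul(7, Add(9, Mul(3, w))) = Add(63, Mul(21, w)))
n = 630 (n = Mul(Mul(3, Add(63, Mul(21, -5))), -5) = Mul(Mul(3, Add(63, -105)), -5) = Mul(Mul(3, -42), -5) = Mul(-126, -5) = 630)
Mul(136, Add(Mul(4, Pow(-3, -1)), Mul(Function('x')(2, 2), n))) = Mul(136, Add(Mul(4, Pow(-3, -1)), Mul(3, 630))) = Mul(136, Add(Mul(4, Rational(-1, 3)), 1890)) = Mul(136, Add(Rational(-4, 3), 1890)) = Mul(136, Rational(5666, 3)) = Rational(770576, 3)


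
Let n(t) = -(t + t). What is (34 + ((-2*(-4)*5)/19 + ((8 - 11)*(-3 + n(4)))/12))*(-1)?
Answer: -2953/76 ≈ -38.855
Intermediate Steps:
n(t) = -2*t
(34 + ((-2*(-4)*5)/19 + ((8 - 11)*(-3 + n(4)))/12))*(-1) = (34 + ((-2*(-4)*5)/19 + ((8 - 11)*(-3 - 2*4))/12))*(-1) = (34 + ((8*5)*(1/19) - 3*(-3 - 8)*(1/12)))*(-1) = (34 + (40*(1/19) - 3*(-11)*(1/12)))*(-1) = (34 + (40/19 + 33*(1/12)))*(-1) = (34 + (40/19 + 11/4))*(-1) = (34 + 369/76)*(-1) = (2953/76)*(-1) = -2953/76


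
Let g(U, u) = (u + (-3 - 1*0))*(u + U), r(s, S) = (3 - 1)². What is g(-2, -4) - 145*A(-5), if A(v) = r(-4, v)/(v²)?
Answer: 94/5 ≈ 18.800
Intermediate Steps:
r(s, S) = 4 (r(s, S) = 2² = 4)
g(U, u) = (-3 + u)*(U + u) (g(U, u) = (u + (-3 + 0))*(U + u) = (u - 3)*(U + u) = (-3 + u)*(U + u))
A(v) = 4/v² (A(v) = 4/(v²) = 4/v²)
g(-2, -4) - 145*A(-5) = ((-4)² - 3*(-2) - 3*(-4) - 2*(-4)) - 580/(-5)² = (16 + 6 + 12 + 8) - 580/25 = 42 - 145*4/25 = 42 - 116/5 = 94/5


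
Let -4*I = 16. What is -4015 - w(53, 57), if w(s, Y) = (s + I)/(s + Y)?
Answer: -441699/110 ≈ -4015.4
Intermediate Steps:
I = -4 (I = -1/4*16 = -4)
w(s, Y) = (-4 + s)/(Y + s) (w(s, Y) = (s - 4)/(s + Y) = (-4 + s)/(Y + s))
-4015 - w(53, 57) = -4015 - (-4 + 53)/(57 + 53) = -4015 - 49/110 = -441699/110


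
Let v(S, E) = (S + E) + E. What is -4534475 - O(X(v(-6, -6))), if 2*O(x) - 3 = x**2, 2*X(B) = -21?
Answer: -36276253/8 ≈ -4.5345e+6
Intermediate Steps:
v(S, E) = S + 2*E (v(S, E) = (E + S) + E = S + 2*E)
X(B) = -21/2 (X(B) = (1/2)*(-21) = -21/2)
O(x) = 3/2 + x**2/2
-4534475 - O(X(v(-6, -6))) = -4534475 - (3/2 + (-21/2)**2/2) = -4534475 - (3/2 + (1/2)*(441/4)) = -4534475 - (3/2 + 441/8) = -4534475 - 1*453/8 = -4534475 - 453/8 = -36276253/8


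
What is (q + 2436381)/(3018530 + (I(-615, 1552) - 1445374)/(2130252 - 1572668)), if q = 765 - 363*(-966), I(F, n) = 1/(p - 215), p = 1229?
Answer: 1576196994213504/1706645742352045 ≈ 0.92356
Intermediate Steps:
I(F, n) = 1/1014 (I(F, n) = 1/(1229 - 215) = 1/1014)
q = 351423 (q = 765 + 350658 = 351423)
(q + 2436381)/(3018530 + (I(-615, 1552) - 1445374)/(2130252 - 1572668)) = (351423 + 2436381)/(3018530 + (1/1014 - 1445374)/(2130252 - 1572668)) = 2787804/(3018530 - 1465609235/1014/557584) = 2787804/(3018530 - 1465609235/1014*1/557584) = 2787804/(3018530 - 1465609235/565390176) = 2787804/(1706645742352045/565390176) = 2787804*(565390176/1706645742352045) = 1576196994213504/1706645742352045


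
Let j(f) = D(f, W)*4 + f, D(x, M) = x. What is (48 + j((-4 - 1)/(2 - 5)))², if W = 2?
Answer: 28561/9 ≈ 3173.4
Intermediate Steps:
j(f) = 5*f (j(f) = f*4 + f = 4*f + f = 5*f)
(48 + j((-4 - 1)/(2 - 5)))² = (48 + 5*((-4 - 1)/(2 - 5)))² = (48 + 5*(-5/(-3)))² = (48 + 5*(-5*(-⅓)))² = (48 + 5*(5/3))² = (48 + 25/3)² = (169/3)² = 28561/9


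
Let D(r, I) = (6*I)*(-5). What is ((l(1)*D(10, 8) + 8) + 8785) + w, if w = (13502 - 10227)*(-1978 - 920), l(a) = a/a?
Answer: -9482397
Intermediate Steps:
l(a) = 1
w = -9490950 (w = 3275*(-2898) = -9490950)
D(r, I) = -30*I
((l(1)*D(10, 8) + 8) + 8785) + w = ((1*(-30*8) + 8) + 8785) - 9490950 = ((1*(-240) + 8) + 8785) - 9490950 = ((-240 + 8) + 8785) - 9490950 = (-232 + 8785) - 9490950 = 8553 - 9490950 = -9482397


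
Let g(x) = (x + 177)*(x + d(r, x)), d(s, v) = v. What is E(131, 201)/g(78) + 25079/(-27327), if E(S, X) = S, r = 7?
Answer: -331354261/362356020 ≈ -0.91444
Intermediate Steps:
g(x) = 2*x*(177 + x) (g(x) = (x + 177)*(x + x) = (177 + x)*(2*x) = 2*x*(177 + x))
E(131, 201)/g(78) + 25079/(-27327) = 131/((2*78*(177 + 78))) + 25079/(-27327) = 131/((2*78*255)) + 25079*(-1/27327) = 131/39780 - 25079/27327 = -331354261/362356020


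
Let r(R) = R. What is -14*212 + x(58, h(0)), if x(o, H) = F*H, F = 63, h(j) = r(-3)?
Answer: -3157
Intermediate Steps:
h(j) = -3
x(o, H) = 63*H
-14*212 + x(58, h(0)) = -14*212 + 63*(-3) = -2968 - 189 = -3157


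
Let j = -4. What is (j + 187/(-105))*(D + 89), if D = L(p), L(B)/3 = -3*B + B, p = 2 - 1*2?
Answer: -54023/105 ≈ -514.50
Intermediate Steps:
p = 0 (p = 2 - 2 = 0)
L(B) = -6*B (L(B) = 3*(-3*B + B) = 3*(-2*B) = -6*B)
D = 0 (D = -6*0 = 0)
(j + 187/(-105))*(D + 89) = (-4 + 187/(-105))*(0 + 89) = (-4 + 187*(-1/105))*89 = (-4 - 187/105)*89 = -607/105*89 = -54023/105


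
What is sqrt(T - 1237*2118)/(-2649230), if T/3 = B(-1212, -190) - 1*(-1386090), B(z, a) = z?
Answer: -sqrt(383667)/1324615 ≈ -0.00046761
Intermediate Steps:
T = 4154634 (T = 3*(-1212 - 1*(-1386090)) = 3*(-1212 + 1386090) = 3*1384878 = 4154634)
sqrt(T - 1237*2118)/(-2649230) = sqrt(4154634 - 1237*2118)/(-2649230) = sqrt(4154634 - 2619966)*(-1/2649230) = sqrt(1534668)*(-1/2649230) = (2*sqrt(383667))*(-1/2649230) = -sqrt(383667)/1324615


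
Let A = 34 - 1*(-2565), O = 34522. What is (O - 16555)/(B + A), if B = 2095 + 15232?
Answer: 5989/6642 ≈ 0.90169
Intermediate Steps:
A = 2599 (A = 34 + 2565 = 2599)
B = 17327
(O - 16555)/(B + A) = (34522 - 16555)/(17327 + 2599) = 17967/19926 = 17967*(1/19926) = 5989/6642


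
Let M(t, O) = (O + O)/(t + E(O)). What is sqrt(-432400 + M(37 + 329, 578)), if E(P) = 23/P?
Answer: 2*I*sqrt(4838767995989118)/211571 ≈ 657.57*I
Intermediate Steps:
M(t, O) = 2*O/(t + 23/O) (M(t, O) = (O + O)/(t + 23/O) = (2*O)/(t + 23/O) = 2*O/(t + 23/O))
sqrt(-432400 + M(37 + 329, 578)) = sqrt(-432400 + 2*578**2/(23 + 578*(37 + 329))) = sqrt(-432400 + 2*334084/(23 + 578*366)) = sqrt(-432400 + 2*334084/(23 + 211548)) = sqrt(-432400 + 2*334084/211571) = sqrt(-432400 + 2*334084*(1/211571)) = sqrt(-432400 + 668168/211571) = sqrt(-91482632232/211571) = 2*I*sqrt(4838767995989118)/211571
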